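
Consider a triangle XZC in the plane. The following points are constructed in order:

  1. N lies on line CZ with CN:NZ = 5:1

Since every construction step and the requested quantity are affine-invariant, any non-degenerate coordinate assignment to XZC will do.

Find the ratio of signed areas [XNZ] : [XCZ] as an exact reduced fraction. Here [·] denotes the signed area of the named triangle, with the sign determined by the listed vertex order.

[XNZ]:[XCZ] = 1/6

Work in coordinates with X = (0, 0), Z = (1, 0), C = (0, 1).
1. N lies on line CZ with CN:NZ = 5:1 ⇒ N = (5/6, 1/6)
2·[XNZ] = -1/6, 2·[XCZ] = -1
[XNZ]:[XCZ] = -1/6:-1 = 1/6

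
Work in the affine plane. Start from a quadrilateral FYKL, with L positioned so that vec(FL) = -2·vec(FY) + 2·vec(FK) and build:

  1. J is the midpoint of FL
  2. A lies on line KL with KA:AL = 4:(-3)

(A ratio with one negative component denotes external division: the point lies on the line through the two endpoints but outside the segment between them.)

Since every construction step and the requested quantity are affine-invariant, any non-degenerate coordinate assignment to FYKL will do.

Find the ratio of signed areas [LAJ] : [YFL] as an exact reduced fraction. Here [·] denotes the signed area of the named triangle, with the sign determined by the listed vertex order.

Work in coordinates with F = (0, 0), Y = (1, 0), K = (0, 1), L = (-2, 2).
1. J is the midpoint of FL ⇒ J = (-1, 1)
2. A lies on line KL with KA:AL = 4:(-3) ⇒ A = (-8, 5)
2·[LAJ] = 3, 2·[YFL] = -2
[LAJ]:[YFL] = 3:-2 = -3/2

[LAJ]:[YFL] = -3/2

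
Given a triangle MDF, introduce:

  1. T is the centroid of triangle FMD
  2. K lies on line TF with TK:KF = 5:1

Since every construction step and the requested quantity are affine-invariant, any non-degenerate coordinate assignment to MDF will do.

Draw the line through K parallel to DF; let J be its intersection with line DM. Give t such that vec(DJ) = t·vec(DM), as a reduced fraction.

t = 1/18

Choose coordinates M = (0, 0), D = (1, 0), F = (0, 1).
1. T is the centroid of triangle FMD ⇒ T = (1/3, 1/3)
2. K lies on line TF with TK:KF = 5:1 ⇒ K = (1/18, 8/9)
through K parallel to DF: direction (-1, 1); meets DM at J = (17/18, 0)
J = D + t·(M−D) with t = 1/18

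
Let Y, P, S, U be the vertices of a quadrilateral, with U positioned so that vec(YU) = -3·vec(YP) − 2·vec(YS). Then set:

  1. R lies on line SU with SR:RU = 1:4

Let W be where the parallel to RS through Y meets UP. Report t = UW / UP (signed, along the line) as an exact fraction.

t = 1/2

Set Y = (0, 0), P = (1, 0), S = (0, 1), U = (-3, -2); any affine frame gives the same invariant.
1. R lies on line SU with SR:RU = 1:4 ⇒ R = (-3/5, 2/5)
through Y parallel to RS: direction (3/5, 3/5); meets UP at W = (-1, -1)
W = U + t·(P−U) with t = 1/2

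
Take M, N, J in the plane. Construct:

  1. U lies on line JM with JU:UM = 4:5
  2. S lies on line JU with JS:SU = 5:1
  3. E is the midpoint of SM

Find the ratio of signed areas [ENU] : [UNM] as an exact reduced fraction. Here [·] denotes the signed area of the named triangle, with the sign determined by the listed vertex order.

Set M = (0, 0), N = (1, 0), J = (0, 1); any affine frame gives the same invariant.
1. U lies on line JM with JU:UM = 4:5 ⇒ U = (0, 5/9)
2. S lies on line JU with JS:SU = 5:1 ⇒ S = (0, 17/27)
3. E is the midpoint of SM ⇒ E = (0, 17/54)
2·[ENU] = 13/54, 2·[UNM] = -5/9
[ENU]:[UNM] = 13/54:-5/9 = -13/30

[ENU]:[UNM] = -13/30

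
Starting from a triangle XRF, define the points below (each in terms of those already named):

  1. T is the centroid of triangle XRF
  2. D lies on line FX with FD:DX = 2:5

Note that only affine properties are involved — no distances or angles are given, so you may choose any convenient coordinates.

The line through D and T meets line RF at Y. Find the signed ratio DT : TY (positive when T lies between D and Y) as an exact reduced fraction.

Assign X = (0, 0), R = (1, 0), F = (0, 1) — the answer is frame-independent, so this choice is without loss of generality.
1. T is the centroid of triangle XRF ⇒ T = (1/3, 1/3)
2. D lies on line FX with FD:DX = 2:5 ⇒ D = (0, 5/7)
line DT meets RF at Y = (-2, 3)
T = D + t·(Y−D) with t = -1/6, so DT:TY = -1/6:7/6

DT:TY = -1/7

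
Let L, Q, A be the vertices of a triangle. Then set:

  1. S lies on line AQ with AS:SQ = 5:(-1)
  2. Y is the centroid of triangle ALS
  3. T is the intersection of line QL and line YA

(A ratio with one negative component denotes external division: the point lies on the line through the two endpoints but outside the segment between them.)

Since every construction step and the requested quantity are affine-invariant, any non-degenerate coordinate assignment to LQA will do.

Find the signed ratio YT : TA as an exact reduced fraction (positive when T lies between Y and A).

YT:TA = -1/4

Assign L = (0, 0), Q = (1, 0), A = (0, 1) — the answer is frame-independent, so this choice is without loss of generality.
1. S lies on line AQ with AS:SQ = 5:(-1) ⇒ S = (5/4, -1/4)
2. Y is the centroid of triangle ALS ⇒ Y = (5/12, 1/4)
3. T is the intersection of line QL and line YA ⇒ T = (5/9, 0)
T = Y + t·(A−Y) with t = -1/3, so YT:TA = t:(1−t) = -1/3:4/3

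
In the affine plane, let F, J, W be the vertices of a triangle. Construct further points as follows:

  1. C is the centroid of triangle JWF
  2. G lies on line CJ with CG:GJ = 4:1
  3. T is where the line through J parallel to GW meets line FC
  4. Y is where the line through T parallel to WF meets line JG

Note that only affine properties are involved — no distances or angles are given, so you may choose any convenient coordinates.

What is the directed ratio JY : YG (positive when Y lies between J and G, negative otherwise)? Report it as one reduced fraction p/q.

Choose coordinates F = (0, 0), J = (1, 0), W = (0, 1).
1. C is the centroid of triangle JWF ⇒ C = (1/3, 1/3)
2. G lies on line CJ with CG:GJ = 4:1 ⇒ G = (13/15, 1/15)
3. T is where the line through J parallel to GW meets line FC ⇒ T = (14/27, 14/27)
4. Y is where the line through T parallel to WF meets line JG ⇒ Y = (14/27, 13/54)
Y = J + t·(G−J) with t = 65/18, so JY:YG = t:(1−t) = 65/18:-47/18

JY:YG = -65/47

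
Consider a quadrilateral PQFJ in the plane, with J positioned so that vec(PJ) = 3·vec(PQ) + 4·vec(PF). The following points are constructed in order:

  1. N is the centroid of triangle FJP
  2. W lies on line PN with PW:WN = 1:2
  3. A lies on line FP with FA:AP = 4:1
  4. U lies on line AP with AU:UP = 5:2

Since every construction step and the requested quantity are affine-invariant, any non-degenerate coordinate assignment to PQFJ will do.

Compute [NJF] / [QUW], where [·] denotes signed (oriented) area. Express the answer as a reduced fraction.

Work in coordinates with P = (0, 0), Q = (1, 0), F = (0, 1), J = (3, 4).
1. N is the centroid of triangle FJP ⇒ N = (1, 5/3)
2. W lies on line PN with PW:WN = 1:2 ⇒ W = (1/3, 5/9)
3. A lies on line FP with FA:AP = 4:1 ⇒ A = (0, 1/5)
4. U lies on line AP with AU:UP = 5:2 ⇒ U = (0, 2/35)
2·[NJF] = 1, 2·[QUW] = -163/315
[NJF]:[QUW] = 1:-163/315 = -315/163

[NJF]:[QUW] = -315/163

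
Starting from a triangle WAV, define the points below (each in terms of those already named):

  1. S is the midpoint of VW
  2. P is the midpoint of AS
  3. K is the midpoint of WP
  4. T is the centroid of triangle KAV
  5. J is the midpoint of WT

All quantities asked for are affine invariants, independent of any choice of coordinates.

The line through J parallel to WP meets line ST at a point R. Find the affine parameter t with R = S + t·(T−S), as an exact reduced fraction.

t = 5/4

Choose coordinates W = (0, 0), A = (1, 0), V = (0, 1).
1. S is the midpoint of VW ⇒ S = (0, 1/2)
2. P is the midpoint of AS ⇒ P = (1/2, 1/4)
3. K is the midpoint of WP ⇒ K = (1/4, 1/8)
4. T is the centroid of triangle KAV ⇒ T = (5/12, 3/8)
5. J is the midpoint of WT ⇒ J = (5/24, 3/16)
through J parallel to WP: direction (1/2, 1/4); meets ST at R = (25/48, 11/32)
R = S + t·(T−S) with t = 5/4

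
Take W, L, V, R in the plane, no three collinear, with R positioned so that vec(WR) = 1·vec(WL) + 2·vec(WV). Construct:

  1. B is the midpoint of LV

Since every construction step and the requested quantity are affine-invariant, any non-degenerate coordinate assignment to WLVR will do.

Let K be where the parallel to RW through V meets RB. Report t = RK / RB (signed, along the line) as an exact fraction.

Set W = (0, 0), L = (1, 0), V = (0, 1), R = (1, 2); any affine frame gives the same invariant.
1. B is the midpoint of LV ⇒ B = (1/2, 1/2)
through V parallel to RW: direction (-1, -2); meets RB at K = (2, 5)
K = R + t·(B−R) with t = -2

t = -2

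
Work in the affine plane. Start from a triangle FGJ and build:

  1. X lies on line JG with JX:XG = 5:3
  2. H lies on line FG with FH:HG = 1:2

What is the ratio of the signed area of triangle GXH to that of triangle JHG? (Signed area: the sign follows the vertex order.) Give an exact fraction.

Set F = (0, 0), G = (1, 0), J = (0, 1); any affine frame gives the same invariant.
1. X lies on line JG with JX:XG = 5:3 ⇒ X = (5/8, 3/8)
2. H lies on line FG with FH:HG = 1:2 ⇒ H = (1/3, 0)
2·[GXH] = 1/4, 2·[JHG] = 2/3
[GXH]:[JHG] = 1/4:2/3 = 3/8

[GXH]:[JHG] = 3/8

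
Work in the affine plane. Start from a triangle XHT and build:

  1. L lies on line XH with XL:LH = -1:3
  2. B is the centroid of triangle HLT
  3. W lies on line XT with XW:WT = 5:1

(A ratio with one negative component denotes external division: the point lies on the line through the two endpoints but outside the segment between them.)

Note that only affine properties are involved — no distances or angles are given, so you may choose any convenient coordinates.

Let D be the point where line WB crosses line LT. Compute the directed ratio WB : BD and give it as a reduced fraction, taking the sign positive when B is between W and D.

Work in coordinates with X = (0, 0), H = (1, 0), T = (0, 1).
1. L lies on line XH with XL:LH = -1:3 ⇒ L = (-1/2, 0)
2. B is the centroid of triangle HLT ⇒ B = (1/6, 1/3)
3. W lies on line XT with XW:WT = 5:1 ⇒ W = (0, 5/6)
line WB meets LT at D = (-1/30, 14/15)
B = W + t·(D−W) with t = -5, so WB:BD = -5:6

WB:BD = -5/6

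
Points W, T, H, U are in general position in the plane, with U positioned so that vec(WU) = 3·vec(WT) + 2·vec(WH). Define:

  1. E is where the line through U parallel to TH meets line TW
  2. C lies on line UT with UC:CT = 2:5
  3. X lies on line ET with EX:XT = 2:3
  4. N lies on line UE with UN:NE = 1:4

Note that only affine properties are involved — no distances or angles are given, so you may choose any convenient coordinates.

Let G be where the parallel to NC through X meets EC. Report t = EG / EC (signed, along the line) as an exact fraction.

Assign W = (0, 0), T = (1, 0), H = (0, 1), U = (3, 2) — the answer is frame-independent, so this choice is without loss of generality.
1. E is where the line through U parallel to TH meets line TW ⇒ E = (5, 0)
2. C lies on line UT with UC:CT = 2:5 ⇒ C = (17/7, 10/7)
3. X lies on line ET with EX:XT = 2:3 ⇒ X = (17/5, 0)
4. N lies on line UE with UN:NE = 1:4 ⇒ N = (17/5, 8/5)
through X parallel to NC: direction (-34/35, -6/35); meets EC at G = (323/70, 3/14)
G = E + t·(C−E) with t = 3/20

t = 3/20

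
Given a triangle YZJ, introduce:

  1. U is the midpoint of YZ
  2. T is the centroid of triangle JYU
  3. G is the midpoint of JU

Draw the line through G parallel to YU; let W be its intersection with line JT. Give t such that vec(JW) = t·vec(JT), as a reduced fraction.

Assign Y = (0, 0), Z = (1, 0), J = (0, 1) — the answer is frame-independent, so this choice is without loss of generality.
1. U is the midpoint of YZ ⇒ U = (1/2, 0)
2. T is the centroid of triangle JYU ⇒ T = (1/6, 1/3)
3. G is the midpoint of JU ⇒ G = (1/4, 1/2)
through G parallel to YU: direction (1/2, 0); meets JT at W = (1/8, 1/2)
W = J + t·(T−J) with t = 3/4

t = 3/4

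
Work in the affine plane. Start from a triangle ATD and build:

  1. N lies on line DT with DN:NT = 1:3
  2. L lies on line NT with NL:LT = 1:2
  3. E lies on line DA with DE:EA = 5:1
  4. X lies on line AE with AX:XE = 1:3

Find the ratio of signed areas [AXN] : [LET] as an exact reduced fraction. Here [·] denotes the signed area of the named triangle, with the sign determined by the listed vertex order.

[AXN]:[LET] = -1/40

Work in coordinates with A = (0, 0), T = (1, 0), D = (0, 1).
1. N lies on line DT with DN:NT = 1:3 ⇒ N = (1/4, 3/4)
2. L lies on line NT with NL:LT = 1:2 ⇒ L = (1/2, 1/2)
3. E lies on line DA with DE:EA = 5:1 ⇒ E = (0, 1/6)
4. X lies on line AE with AX:XE = 1:3 ⇒ X = (0, 1/24)
2·[AXN] = -1/96, 2·[LET] = 5/12
[AXN]:[LET] = -1/96:5/12 = -1/40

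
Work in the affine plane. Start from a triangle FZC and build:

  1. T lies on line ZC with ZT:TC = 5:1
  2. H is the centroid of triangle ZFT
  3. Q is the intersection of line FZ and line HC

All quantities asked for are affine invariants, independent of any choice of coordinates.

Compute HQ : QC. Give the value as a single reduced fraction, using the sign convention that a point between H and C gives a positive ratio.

HQ:QC = -5/18

Choose coordinates F = (0, 0), Z = (1, 0), C = (0, 1).
1. T lies on line ZC with ZT:TC = 5:1 ⇒ T = (1/6, 5/6)
2. H is the centroid of triangle ZFT ⇒ H = (7/18, 5/18)
3. Q is the intersection of line FZ and line HC ⇒ Q = (7/13, 0)
Q = H + t·(C−H) with t = -5/13, so HQ:QC = t:(1−t) = -5/13:18/13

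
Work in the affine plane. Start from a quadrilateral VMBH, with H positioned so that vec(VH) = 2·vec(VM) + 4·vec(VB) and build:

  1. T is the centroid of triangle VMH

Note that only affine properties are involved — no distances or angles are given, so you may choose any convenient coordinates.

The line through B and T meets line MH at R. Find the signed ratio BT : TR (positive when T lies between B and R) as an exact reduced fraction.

BT:TR = 11/4

Assign V = (0, 0), M = (1, 0), B = (0, 1), H = (2, 4) — the answer is frame-independent, so this choice is without loss of generality.
1. T is the centroid of triangle VMH ⇒ T = (1, 4/3)
line BT meets MH at R = (15/11, 16/11)
T = B + t·(R−B) with t = 11/15, so BT:TR = 11/15:4/15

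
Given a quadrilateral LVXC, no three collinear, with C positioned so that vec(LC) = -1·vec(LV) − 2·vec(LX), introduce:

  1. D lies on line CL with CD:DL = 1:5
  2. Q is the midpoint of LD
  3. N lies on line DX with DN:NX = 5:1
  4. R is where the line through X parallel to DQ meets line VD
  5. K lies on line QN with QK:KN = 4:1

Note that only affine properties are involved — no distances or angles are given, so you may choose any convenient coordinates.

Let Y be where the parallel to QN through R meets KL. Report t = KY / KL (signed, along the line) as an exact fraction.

Set L = (0, 0), V = (1, 0), X = (0, 1), C = (-1, -2); any affine frame gives the same invariant.
1. D lies on line CL with CD:DL = 1:5 ⇒ D = (-5/6, -5/3)
2. Q is the midpoint of LD ⇒ Q = (-5/12, -5/6)
3. N lies on line DX with DN:NX = 5:1 ⇒ N = (-5/36, 5/9)
4. R is where the line through X parallel to DQ meets line VD ⇒ R = (-7/4, -5/2)
5. K lies on line QN with QK:KN = 4:1 ⇒ K = (-7/36, 5/18)
through R parallel to QN: direction (5/18, 25/18); meets KL at Y = (-35/36, 25/18)
Y = K + t·(L−K) with t = -4

t = -4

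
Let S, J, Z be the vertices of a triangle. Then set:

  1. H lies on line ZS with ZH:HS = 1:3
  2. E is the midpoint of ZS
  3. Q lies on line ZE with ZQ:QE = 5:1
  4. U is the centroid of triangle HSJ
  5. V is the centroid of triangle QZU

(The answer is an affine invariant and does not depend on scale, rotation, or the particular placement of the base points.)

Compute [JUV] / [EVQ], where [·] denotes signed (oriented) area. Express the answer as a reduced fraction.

[JUV]:[EVQ] = -20

Choose coordinates S = (0, 0), J = (1, 0), Z = (0, 1).
1. H lies on line ZS with ZH:HS = 1:3 ⇒ H = (0, 3/4)
2. E is the midpoint of ZS ⇒ E = (0, 1/2)
3. Q lies on line ZE with ZQ:QE = 5:1 ⇒ Q = (0, 7/12)
4. U is the centroid of triangle HSJ ⇒ U = (1/3, 1/4)
5. V is the centroid of triangle QZU ⇒ V = (1/9, 11/18)
2·[JUV] = -5/27, 2·[EVQ] = 1/108
[JUV]:[EVQ] = -5/27:1/108 = -20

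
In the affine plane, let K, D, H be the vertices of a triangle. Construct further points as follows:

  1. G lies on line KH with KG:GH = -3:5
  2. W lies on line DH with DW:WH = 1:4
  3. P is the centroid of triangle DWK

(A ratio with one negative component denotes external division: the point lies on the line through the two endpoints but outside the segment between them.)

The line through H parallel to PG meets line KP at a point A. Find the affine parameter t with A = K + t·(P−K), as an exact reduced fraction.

t = -2/3

Assign K = (0, 0), D = (1, 0), H = (0, 1) — the answer is frame-independent, so this choice is without loss of generality.
1. G lies on line KH with KG:GH = -3:5 ⇒ G = (0, -3/2)
2. W lies on line DH with DW:WH = 1:4 ⇒ W = (4/5, 1/5)
3. P is the centroid of triangle DWK ⇒ P = (3/5, 1/15)
through H parallel to PG: direction (-3/5, -47/30); meets KP at A = (-2/5, -2/45)
A = K + t·(P−K) with t = -2/3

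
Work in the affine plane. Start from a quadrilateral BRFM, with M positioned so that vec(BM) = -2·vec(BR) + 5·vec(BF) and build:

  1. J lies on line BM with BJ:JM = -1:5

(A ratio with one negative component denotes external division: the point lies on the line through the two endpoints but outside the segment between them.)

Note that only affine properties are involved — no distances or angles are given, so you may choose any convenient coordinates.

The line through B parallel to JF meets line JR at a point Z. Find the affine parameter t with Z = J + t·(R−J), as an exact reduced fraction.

t = -2/7

Work in coordinates with B = (0, 0), R = (1, 0), F = (0, 1), M = (-2, 5).
1. J lies on line BM with BJ:JM = -1:5 ⇒ J = (1/2, -5/4)
through B parallel to JF: direction (-1/2, 9/4); meets JR at Z = (5/14, -45/28)
Z = J + t·(R−J) with t = -2/7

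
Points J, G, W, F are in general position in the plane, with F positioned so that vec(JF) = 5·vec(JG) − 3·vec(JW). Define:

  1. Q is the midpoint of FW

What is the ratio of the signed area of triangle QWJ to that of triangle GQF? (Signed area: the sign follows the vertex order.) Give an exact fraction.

Work in coordinates with J = (0, 0), G = (1, 0), W = (0, 1), F = (5, -3).
1. Q is the midpoint of FW ⇒ Q = (5/2, -1)
2·[QWJ] = 5/2, 2·[GQF] = -1/2
[QWJ]:[GQF] = 5/2:-1/2 = -5

[QWJ]:[GQF] = -5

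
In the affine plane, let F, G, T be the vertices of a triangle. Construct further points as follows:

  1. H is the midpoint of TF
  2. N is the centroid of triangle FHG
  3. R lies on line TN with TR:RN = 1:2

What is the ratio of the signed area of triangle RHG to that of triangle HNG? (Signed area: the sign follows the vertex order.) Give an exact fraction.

[RHG]:[HNG] = 5/3

Assign F = (0, 0), G = (1, 0), T = (0, 1) — the answer is frame-independent, so this choice is without loss of generality.
1. H is the midpoint of TF ⇒ H = (0, 1/2)
2. N is the centroid of triangle FHG ⇒ N = (1/3, 1/6)
3. R lies on line TN with TR:RN = 1:2 ⇒ R = (1/9, 13/18)
2·[RHG] = 5/18, 2·[HNG] = 1/6
[RHG]:[HNG] = 5/18:1/6 = 5/3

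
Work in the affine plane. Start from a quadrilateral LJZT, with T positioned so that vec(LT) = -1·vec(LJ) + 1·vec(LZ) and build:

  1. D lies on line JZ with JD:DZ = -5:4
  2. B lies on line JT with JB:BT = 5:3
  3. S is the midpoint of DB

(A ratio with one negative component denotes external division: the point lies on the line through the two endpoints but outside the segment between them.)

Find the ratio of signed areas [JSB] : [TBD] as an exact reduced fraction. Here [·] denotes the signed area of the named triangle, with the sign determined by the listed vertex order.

[JSB]:[TBD] = 5/6

Set L = (0, 0), J = (1, 0), Z = (0, 1), T = (-1, 1); any affine frame gives the same invariant.
1. D lies on line JZ with JD:DZ = -5:4 ⇒ D = (-4, 5)
2. B lies on line JT with JB:BT = 5:3 ⇒ B = (-1/4, 5/8)
3. S is the midpoint of DB ⇒ S = (-17/8, 45/16)
2·[JSB] = 25/16, 2·[TBD] = 15/8
[JSB]:[TBD] = 25/16:15/8 = 5/6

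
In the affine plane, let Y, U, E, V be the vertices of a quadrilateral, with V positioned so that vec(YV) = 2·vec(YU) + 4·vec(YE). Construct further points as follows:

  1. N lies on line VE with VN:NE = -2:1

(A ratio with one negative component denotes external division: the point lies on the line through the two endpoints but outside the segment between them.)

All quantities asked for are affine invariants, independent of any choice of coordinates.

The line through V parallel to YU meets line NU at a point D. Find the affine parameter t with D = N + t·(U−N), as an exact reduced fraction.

t = 3

Assign Y = (0, 0), U = (1, 0), E = (0, 1), V = (2, 4) — the answer is frame-independent, so this choice is without loss of generality.
1. N lies on line VE with VN:NE = -2:1 ⇒ N = (-2, -2)
through V parallel to YU: direction (1, 0); meets NU at D = (7, 4)
D = N + t·(U−N) with t = 3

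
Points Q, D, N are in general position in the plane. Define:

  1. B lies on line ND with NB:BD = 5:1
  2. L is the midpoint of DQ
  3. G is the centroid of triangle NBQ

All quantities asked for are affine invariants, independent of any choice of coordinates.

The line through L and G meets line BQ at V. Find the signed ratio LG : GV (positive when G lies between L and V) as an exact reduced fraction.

Work in coordinates with Q = (0, 0), D = (1, 0), N = (0, 1).
1. B lies on line ND with NB:BD = 5:1 ⇒ B = (5/6, 1/6)
2. L is the midpoint of DQ ⇒ L = (1/2, 0)
3. G is the centroid of triangle NBQ ⇒ G = (5/18, 7/18)
line LG meets BQ at V = (35/78, 7/78)
G = L + t·(V−L) with t = 13/3, so LG:GV = 13/3:-10/3

LG:GV = -13/10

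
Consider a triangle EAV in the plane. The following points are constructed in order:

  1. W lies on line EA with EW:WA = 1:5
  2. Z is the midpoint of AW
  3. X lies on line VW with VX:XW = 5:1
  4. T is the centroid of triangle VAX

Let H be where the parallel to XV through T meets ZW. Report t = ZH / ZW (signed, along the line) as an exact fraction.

Assign E = (0, 0), A = (1, 0), V = (0, 1) — the answer is frame-independent, so this choice is without loss of generality.
1. W lies on line EA with EW:WA = 1:5 ⇒ W = (1/6, 0)
2. Z is the midpoint of AW ⇒ Z = (7/12, 0)
3. X lies on line VW with VX:XW = 5:1 ⇒ X = (5/36, 1/6)
4. T is the centroid of triangle VAX ⇒ T = (41/108, 7/18)
through T parallel to XV: direction (-5/36, 5/6); meets ZW at H = (4/9, 0)
H = Z + t·(W−Z) with t = 1/3

t = 1/3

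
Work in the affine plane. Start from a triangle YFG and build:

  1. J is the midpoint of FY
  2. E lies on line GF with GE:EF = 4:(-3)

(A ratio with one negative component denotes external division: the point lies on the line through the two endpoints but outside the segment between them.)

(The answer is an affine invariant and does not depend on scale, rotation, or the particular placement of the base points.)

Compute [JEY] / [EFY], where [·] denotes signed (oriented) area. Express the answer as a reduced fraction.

[JEY]:[EFY] = -1/2

Work in coordinates with Y = (0, 0), F = (1, 0), G = (0, 1).
1. J is the midpoint of FY ⇒ J = (1/2, 0)
2. E lies on line GF with GE:EF = 4:(-3) ⇒ E = (4, -3)
2·[JEY] = -3/2, 2·[EFY] = 3
[JEY]:[EFY] = -3/2:3 = -1/2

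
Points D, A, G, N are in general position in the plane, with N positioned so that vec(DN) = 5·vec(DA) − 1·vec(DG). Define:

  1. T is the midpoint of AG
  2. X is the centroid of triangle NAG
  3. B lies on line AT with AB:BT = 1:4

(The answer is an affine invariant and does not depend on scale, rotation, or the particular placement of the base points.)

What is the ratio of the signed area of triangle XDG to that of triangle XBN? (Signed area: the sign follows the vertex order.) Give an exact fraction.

[XDG]:[XBN] = -5/2

Set D = (0, 0), A = (1, 0), G = (0, 1), N = (5, -1); any affine frame gives the same invariant.
1. T is the midpoint of AG ⇒ T = (1/2, 1/2)
2. X is the centroid of triangle NAG ⇒ X = (2, 0)
3. B lies on line AT with AB:BT = 1:4 ⇒ B = (9/10, 1/10)
2·[XDG] = -2, 2·[XBN] = 4/5
[XDG]:[XBN] = -2:4/5 = -5/2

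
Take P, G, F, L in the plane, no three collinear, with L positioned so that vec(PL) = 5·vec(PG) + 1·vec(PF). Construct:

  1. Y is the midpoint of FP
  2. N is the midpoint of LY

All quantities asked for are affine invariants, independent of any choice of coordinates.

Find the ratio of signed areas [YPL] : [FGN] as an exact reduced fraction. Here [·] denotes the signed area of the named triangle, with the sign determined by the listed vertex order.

[YPL]:[FGN] = 10/9

Assign P = (0, 0), G = (1, 0), F = (0, 1), L = (5, 1) — the answer is frame-independent, so this choice is without loss of generality.
1. Y is the midpoint of FP ⇒ Y = (0, 1/2)
2. N is the midpoint of LY ⇒ N = (5/2, 3/4)
2·[YPL] = 5/2, 2·[FGN] = 9/4
[YPL]:[FGN] = 5/2:9/4 = 10/9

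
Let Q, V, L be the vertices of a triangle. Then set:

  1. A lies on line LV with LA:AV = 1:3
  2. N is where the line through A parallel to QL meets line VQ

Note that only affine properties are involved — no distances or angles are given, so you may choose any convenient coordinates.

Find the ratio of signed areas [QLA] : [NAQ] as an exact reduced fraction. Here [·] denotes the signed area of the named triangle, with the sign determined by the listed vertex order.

[QLA]:[NAQ] = -4/3

Assign Q = (0, 0), V = (1, 0), L = (0, 1) — the answer is frame-independent, so this choice is without loss of generality.
1. A lies on line LV with LA:AV = 1:3 ⇒ A = (1/4, 3/4)
2. N is where the line through A parallel to QL meets line VQ ⇒ N = (1/4, 0)
2·[QLA] = -1/4, 2·[NAQ] = 3/16
[QLA]:[NAQ] = -1/4:3/16 = -4/3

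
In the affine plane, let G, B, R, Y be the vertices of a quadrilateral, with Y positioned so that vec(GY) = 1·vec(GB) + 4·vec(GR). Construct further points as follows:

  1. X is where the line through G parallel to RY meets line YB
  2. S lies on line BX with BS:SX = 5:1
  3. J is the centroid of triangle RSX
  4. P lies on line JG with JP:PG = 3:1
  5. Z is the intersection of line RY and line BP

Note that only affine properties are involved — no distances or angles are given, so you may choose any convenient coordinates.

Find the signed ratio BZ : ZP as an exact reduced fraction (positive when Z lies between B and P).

BZ:ZP = -96/23

Choose coordinates G = (0, 0), B = (1, 0), R = (0, 1), Y = (1, 4).
1. X is where the line through G parallel to RY meets line YB ⇒ X = (1, 3)
2. S lies on line BX with BS:SX = 5:1 ⇒ S = (1, 5/2)
3. J is the centroid of triangle RSX ⇒ J = (2/3, 13/6)
4. P lies on line JG with JP:PG = 3:1 ⇒ P = (1/6, 13/24)
5. Z is the intersection of line RY and line BP ⇒ Z = (-7/73, 52/73)
Z = B + t·(P−B) with t = 96/73, so BZ:ZP = t:(1−t) = 96/73:-23/73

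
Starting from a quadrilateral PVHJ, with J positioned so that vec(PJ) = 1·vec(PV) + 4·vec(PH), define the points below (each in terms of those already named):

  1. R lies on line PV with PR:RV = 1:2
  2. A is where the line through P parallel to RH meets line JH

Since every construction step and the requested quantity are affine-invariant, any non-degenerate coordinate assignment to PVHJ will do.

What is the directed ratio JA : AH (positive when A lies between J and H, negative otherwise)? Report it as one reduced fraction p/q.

Set P = (0, 0), V = (1, 0), H = (0, 1), J = (1, 4); any affine frame gives the same invariant.
1. R lies on line PV with PR:RV = 1:2 ⇒ R = (1/3, 0)
2. A is where the line through P parallel to RH meets line JH ⇒ A = (-1/6, 1/2)
A = J + t·(H−J) with t = 7/6, so JA:AH = t:(1−t) = 7/6:-1/6

JA:AH = -7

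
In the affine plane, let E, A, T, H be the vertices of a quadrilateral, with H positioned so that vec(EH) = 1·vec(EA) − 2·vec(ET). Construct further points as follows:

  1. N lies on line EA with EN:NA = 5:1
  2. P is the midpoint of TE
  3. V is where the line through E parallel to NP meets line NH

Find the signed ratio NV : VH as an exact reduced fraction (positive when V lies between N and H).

NV:VH = 5/14

Work in coordinates with E = (0, 0), A = (1, 0), T = (0, 1), H = (1, -2).
1. N lies on line EA with EN:NA = 5:1 ⇒ N = (5/6, 0)
2. P is the midpoint of TE ⇒ P = (0, 1/2)
3. V is where the line through E parallel to NP meets line NH ⇒ V = (50/57, -10/19)
V = N + t·(H−N) with t = 5/19, so NV:VH = t:(1−t) = 5/19:14/19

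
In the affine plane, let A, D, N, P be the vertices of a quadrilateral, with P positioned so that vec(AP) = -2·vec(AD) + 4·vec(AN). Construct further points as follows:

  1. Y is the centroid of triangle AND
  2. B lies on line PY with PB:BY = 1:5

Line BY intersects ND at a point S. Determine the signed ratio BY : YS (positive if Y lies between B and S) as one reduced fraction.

Set A = (0, 0), D = (1, 0), N = (0, 1), P = (-2, 4); any affine frame gives the same invariant.
1. Y is the centroid of triangle AND ⇒ Y = (1/3, 1/3)
2. B lies on line PY with PB:BY = 1:5 ⇒ B = (-29/18, 61/18)
line BY meets ND at S = (-1/4, 5/4)
Y = B + t·(S−B) with t = 10/7, so BY:YS = 10/7:-3/7

BY:YS = -10/3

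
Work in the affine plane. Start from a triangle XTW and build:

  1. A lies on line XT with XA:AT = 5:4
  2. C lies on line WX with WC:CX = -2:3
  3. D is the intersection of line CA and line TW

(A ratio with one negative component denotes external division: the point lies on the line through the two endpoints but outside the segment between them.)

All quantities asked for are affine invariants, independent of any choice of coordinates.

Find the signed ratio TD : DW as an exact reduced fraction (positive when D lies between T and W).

Assign X = (0, 0), T = (1, 0), W = (0, 1) — the answer is frame-independent, so this choice is without loss of generality.
1. A lies on line XT with XA:AT = 5:4 ⇒ A = (5/9, 0)
2. C lies on line WX with WC:CX = -2:3 ⇒ C = (0, 3)
3. D is the intersection of line CA and line TW ⇒ D = (5/11, 6/11)
D = T + t·(W−T) with t = 6/11, so TD:DW = t:(1−t) = 6/11:5/11

TD:DW = 6/5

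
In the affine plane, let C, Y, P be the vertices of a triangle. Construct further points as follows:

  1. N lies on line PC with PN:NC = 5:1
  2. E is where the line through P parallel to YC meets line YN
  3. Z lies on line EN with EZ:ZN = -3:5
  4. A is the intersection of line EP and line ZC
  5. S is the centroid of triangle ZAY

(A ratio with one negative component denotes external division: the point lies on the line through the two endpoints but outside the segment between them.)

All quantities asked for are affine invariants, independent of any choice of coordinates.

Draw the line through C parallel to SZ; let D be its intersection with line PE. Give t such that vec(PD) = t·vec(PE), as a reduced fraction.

t = 368/315

Set C = (0, 0), Y = (1, 0), P = (0, 1); any affine frame gives the same invariant.
1. N lies on line PC with PN:NC = 5:1 ⇒ N = (0, 1/6)
2. E is where the line through P parallel to YC meets line YN ⇒ E = (-5, 1)
3. Z lies on line EN with EZ:ZN = -3:5 ⇒ Z = (-25/2, 9/4)
4. A is the intersection of line EP and line ZC ⇒ A = (-50/9, 1)
5. S is the centroid of triangle ZAY ⇒ S = (-307/54, 13/12)
through C parallel to SZ: direction (-184/27, 7/6); meets PE at D = (-368/63, 1)
D = P + t·(E−P) with t = 368/315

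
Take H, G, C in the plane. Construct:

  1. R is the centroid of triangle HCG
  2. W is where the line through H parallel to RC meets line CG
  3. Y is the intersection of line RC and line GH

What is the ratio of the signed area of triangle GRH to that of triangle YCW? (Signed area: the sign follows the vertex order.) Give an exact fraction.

[GRH]:[YCW] = 2/3

Work in coordinates with H = (0, 0), G = (1, 0), C = (0, 1).
1. R is the centroid of triangle HCG ⇒ R = (1/3, 1/3)
2. W is where the line through H parallel to RC meets line CG ⇒ W = (-1, 2)
3. Y is the intersection of line RC and line GH ⇒ Y = (1/2, 0)
2·[GRH] = 1/3, 2·[YCW] = 1/2
[GRH]:[YCW] = 1/3:1/2 = 2/3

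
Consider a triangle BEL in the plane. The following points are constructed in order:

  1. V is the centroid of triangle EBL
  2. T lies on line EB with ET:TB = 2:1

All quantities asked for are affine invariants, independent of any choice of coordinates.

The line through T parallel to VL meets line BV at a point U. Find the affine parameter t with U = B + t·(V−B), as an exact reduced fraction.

t = 2/3

Assign B = (0, 0), E = (1, 0), L = (0, 1) — the answer is frame-independent, so this choice is without loss of generality.
1. V is the centroid of triangle EBL ⇒ V = (1/3, 1/3)
2. T lies on line EB with ET:TB = 2:1 ⇒ T = (1/3, 0)
through T parallel to VL: direction (-1/3, 2/3); meets BV at U = (2/9, 2/9)
U = B + t·(V−B) with t = 2/3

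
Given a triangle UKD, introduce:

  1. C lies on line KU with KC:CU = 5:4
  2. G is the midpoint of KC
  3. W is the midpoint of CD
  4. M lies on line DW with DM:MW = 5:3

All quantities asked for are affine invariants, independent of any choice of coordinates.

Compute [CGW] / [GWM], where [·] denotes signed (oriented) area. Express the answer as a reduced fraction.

Choose coordinates U = (0, 0), K = (1, 0), D = (0, 1).
1. C lies on line KU with KC:CU = 5:4 ⇒ C = (4/9, 0)
2. G is the midpoint of KC ⇒ G = (13/18, 0)
3. W is the midpoint of CD ⇒ W = (2/9, 1/2)
4. M lies on line DW with DM:MW = 5:3 ⇒ M = (5/36, 11/16)
2·[CGW] = 5/36, 2·[GWM] = -5/96
[CGW]:[GWM] = 5/36:-5/96 = -8/3

[CGW]:[GWM] = -8/3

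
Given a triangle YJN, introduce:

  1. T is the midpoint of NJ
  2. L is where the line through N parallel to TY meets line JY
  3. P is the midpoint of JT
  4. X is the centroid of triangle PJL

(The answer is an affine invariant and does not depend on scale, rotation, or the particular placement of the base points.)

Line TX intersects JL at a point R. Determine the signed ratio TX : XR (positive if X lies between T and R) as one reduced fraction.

Work in coordinates with Y = (0, 0), J = (1, 0), N = (0, 1).
1. T is the midpoint of NJ ⇒ T = (1/2, 1/2)
2. L is where the line through N parallel to TY meets line JY ⇒ L = (-1, 0)
3. P is the midpoint of JT ⇒ P = (3/4, 1/4)
4. X is the centroid of triangle PJL ⇒ X = (1/4, 1/12)
line TX meets JL at R = (1/5, 0)
X = T + t·(R−T) with t = 5/6, so TX:XR = 5/6:1/6

TX:XR = 5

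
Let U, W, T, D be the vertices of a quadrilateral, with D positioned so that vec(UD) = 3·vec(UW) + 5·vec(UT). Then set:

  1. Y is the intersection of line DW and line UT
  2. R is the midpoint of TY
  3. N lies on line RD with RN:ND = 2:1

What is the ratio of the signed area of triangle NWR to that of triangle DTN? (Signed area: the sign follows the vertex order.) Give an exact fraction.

Work in coordinates with U = (0, 0), W = (1, 0), T = (0, 1), D = (3, 5).
1. Y is the intersection of line DW and line UT ⇒ Y = (0, -5/2)
2. R is the midpoint of TY ⇒ R = (0, -3/4)
3. N lies on line RD with RN:ND = 2:1 ⇒ N = (2, 37/12)
2·[NWR] = -7/3, 2·[DTN] = 7/4
[NWR]:[DTN] = -7/3:7/4 = -4/3

[NWR]:[DTN] = -4/3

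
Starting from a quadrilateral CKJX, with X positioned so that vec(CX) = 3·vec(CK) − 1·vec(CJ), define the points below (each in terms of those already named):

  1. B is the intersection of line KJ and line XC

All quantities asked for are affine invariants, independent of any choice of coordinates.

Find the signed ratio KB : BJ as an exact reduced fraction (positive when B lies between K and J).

Choose coordinates C = (0, 0), K = (1, 0), J = (0, 1), X = (3, -1).
1. B is the intersection of line KJ and line XC ⇒ B = (3/2, -1/2)
B = K + t·(J−K) with t = -1/2, so KB:BJ = t:(1−t) = -1/2:3/2

KB:BJ = -1/3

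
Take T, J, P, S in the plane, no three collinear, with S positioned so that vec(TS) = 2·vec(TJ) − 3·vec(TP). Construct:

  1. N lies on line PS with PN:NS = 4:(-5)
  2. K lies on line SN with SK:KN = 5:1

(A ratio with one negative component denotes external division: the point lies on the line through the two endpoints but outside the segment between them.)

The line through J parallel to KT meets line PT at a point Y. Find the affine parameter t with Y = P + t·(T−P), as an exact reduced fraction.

t = -22/19

Assign T = (0, 0), J = (1, 0), P = (0, 1), S = (2, -3) — the answer is frame-independent, so this choice is without loss of generality.
1. N lies on line PS with PN:NS = 4:(-5) ⇒ N = (-8, 17)
2. K lies on line SN with SK:KN = 5:1 ⇒ K = (-19/3, 41/3)
through J parallel to KT: direction (19/3, -41/3); meets PT at Y = (0, 41/19)
Y = P + t·(T−P) with t = -22/19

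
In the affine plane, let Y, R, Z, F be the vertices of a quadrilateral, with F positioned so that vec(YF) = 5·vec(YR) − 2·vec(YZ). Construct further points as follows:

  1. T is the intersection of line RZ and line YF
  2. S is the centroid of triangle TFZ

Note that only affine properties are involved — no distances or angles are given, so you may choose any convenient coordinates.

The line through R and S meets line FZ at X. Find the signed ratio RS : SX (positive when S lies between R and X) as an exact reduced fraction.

RS:SX = 4/5

Choose coordinates Y = (0, 0), R = (1, 0), Z = (0, 1), F = (5, -2).
1. T is the intersection of line RZ and line YF ⇒ T = (5/3, -2/3)
2. S is the centroid of triangle TFZ ⇒ S = (20/9, -5/9)
line RS meets FZ at X = (15/4, -5/4)
S = R + t·(X−R) with t = 4/9, so RS:SX = 4/9:5/9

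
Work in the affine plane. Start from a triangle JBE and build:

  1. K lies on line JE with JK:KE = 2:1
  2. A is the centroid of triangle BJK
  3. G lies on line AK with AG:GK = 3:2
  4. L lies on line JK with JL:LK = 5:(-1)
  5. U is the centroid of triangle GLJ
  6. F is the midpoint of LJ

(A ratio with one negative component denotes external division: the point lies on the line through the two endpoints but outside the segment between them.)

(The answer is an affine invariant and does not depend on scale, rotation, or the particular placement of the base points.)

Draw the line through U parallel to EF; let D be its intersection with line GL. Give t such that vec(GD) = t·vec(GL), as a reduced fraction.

Choose coordinates J = (0, 0), B = (1, 0), E = (0, 1).
1. K lies on line JE with JK:KE = 2:1 ⇒ K = (0, 2/3)
2. A is the centroid of triangle BJK ⇒ A = (1/3, 2/9)
3. G lies on line AK with AG:GK = 3:2 ⇒ G = (2/15, 22/45)
4. L lies on line JK with JL:LK = 5:(-1) ⇒ L = (0, 5/6)
5. U is the centroid of triangle GLJ ⇒ U = (2/45, 119/270)
6. F is the midpoint of LJ ⇒ F = (0, 5/12)
through U parallel to EF: direction (0, -7/12); meets GL at D = (2/45, 97/135)
D = G + t·(L−G) with t = 2/3

t = 2/3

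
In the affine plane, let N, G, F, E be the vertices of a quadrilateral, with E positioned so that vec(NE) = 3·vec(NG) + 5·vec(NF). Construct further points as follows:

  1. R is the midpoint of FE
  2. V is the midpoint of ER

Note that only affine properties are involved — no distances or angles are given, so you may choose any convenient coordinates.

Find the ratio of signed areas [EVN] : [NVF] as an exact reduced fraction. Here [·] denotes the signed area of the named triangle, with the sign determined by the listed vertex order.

Work in coordinates with N = (0, 0), G = (1, 0), F = (0, 1), E = (3, 5).
1. R is the midpoint of FE ⇒ R = (3/2, 3)
2. V is the midpoint of ER ⇒ V = (9/4, 4)
2·[EVN] = 3/4, 2·[NVF] = 9/4
[EVN]:[NVF] = 3/4:9/4 = 1/3

[EVN]:[NVF] = 1/3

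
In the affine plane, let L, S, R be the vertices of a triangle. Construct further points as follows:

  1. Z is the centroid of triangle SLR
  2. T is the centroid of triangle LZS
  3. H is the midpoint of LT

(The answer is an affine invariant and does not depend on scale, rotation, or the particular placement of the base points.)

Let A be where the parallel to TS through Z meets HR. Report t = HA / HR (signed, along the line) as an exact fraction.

t = 1/3

Choose coordinates L = (0, 0), S = (1, 0), R = (0, 1).
1. Z is the centroid of triangle SLR ⇒ Z = (1/3, 1/3)
2. T is the centroid of triangle LZS ⇒ T = (4/9, 1/9)
3. H is the midpoint of LT ⇒ H = (2/9, 1/18)
through Z parallel to TS: direction (5/9, -1/9); meets HR at A = (4/27, 10/27)
A = H + t·(R−H) with t = 1/3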